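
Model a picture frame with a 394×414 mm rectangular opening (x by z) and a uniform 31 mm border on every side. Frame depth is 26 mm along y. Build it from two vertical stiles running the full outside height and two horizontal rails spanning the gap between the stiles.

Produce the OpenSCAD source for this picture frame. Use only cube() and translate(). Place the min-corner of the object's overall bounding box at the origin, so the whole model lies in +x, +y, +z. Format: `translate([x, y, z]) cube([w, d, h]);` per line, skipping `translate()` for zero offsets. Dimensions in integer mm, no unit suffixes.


cube([31, 26, 476]);
translate([425, 0, 0]) cube([31, 26, 476]);
translate([31, 0, 0]) cube([394, 26, 31]);
translate([31, 0, 445]) cube([394, 26, 31]);


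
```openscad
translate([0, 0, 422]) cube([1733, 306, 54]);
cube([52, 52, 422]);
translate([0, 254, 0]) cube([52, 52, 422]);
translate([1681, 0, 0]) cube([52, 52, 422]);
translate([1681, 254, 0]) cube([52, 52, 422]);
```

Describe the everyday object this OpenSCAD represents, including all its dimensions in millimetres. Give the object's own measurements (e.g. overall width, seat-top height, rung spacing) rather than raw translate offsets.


A long wooden bench with a 1733 mm (x) × 306 mm (y) seat, 54 mm thick, its top surface 476 mm above the floor. Four 52 mm square legs at the seat corners, flush with the edges, run from z = 0 to the seat underside.


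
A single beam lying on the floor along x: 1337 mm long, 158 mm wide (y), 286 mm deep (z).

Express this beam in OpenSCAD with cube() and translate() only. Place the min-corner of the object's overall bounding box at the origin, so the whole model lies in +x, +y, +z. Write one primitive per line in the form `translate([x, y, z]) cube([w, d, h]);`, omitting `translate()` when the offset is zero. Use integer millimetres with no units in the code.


cube([1337, 158, 286]);


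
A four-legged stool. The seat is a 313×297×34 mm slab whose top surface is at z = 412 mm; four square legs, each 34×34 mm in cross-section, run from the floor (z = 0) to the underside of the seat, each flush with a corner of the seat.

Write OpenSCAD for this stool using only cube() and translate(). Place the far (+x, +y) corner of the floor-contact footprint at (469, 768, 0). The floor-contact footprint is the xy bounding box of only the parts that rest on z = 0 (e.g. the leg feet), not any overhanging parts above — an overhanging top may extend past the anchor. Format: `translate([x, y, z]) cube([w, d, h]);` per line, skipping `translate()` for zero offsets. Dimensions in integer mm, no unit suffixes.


// leg_h = 412 - 34 = 378
translate([156, 471, 378]) cube([313, 297, 34]);
translate([156, 471, 0]) cube([34, 34, 378]);
translate([435, 471, 0]) cube([34, 34, 378]);
translate([156, 734, 0]) cube([34, 34, 378]);
translate([435, 734, 0]) cube([34, 34, 378]);


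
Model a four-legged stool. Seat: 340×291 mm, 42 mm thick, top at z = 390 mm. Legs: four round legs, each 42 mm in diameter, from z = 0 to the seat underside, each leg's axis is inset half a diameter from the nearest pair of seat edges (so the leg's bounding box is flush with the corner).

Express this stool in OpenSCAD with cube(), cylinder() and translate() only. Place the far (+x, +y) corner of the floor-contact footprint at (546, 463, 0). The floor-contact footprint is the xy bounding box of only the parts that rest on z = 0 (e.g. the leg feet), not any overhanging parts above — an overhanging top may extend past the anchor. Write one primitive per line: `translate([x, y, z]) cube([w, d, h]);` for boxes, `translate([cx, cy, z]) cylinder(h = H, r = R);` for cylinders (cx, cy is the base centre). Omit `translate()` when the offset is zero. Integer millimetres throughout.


translate([206, 172, 348]) cube([340, 291, 42]);
translate([227, 193, 0]) cylinder(h = 348, r = 21);
translate([525, 193, 0]) cylinder(h = 348, r = 21);
translate([227, 442, 0]) cylinder(h = 348, r = 21);
translate([525, 442, 0]) cylinder(h = 348, r = 21);


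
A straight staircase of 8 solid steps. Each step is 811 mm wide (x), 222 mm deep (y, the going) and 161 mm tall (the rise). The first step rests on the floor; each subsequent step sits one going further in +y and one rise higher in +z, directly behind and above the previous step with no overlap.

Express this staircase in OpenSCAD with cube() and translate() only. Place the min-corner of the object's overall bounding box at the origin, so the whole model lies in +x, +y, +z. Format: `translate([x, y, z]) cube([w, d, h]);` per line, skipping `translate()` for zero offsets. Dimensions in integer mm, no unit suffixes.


cube([811, 222, 161]);
translate([0, 222, 161]) cube([811, 222, 161]);
translate([0, 444, 322]) cube([811, 222, 161]);
translate([0, 666, 483]) cube([811, 222, 161]);
translate([0, 888, 644]) cube([811, 222, 161]);
translate([0, 1110, 805]) cube([811, 222, 161]);
translate([0, 1332, 966]) cube([811, 222, 161]);
translate([0, 1554, 1127]) cube([811, 222, 161]);


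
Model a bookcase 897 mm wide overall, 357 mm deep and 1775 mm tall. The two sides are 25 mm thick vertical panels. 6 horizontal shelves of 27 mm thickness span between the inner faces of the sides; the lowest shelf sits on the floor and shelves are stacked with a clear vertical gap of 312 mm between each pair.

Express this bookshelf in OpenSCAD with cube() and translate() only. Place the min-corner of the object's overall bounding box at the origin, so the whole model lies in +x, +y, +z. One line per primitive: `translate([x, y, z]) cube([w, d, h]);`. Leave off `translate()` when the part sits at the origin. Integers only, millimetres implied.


cube([25, 357, 1775]);
translate([872, 0, 0]) cube([25, 357, 1775]);
translate([25, 0, 0]) cube([847, 357, 27]);
translate([25, 0, 339]) cube([847, 357, 27]);
translate([25, 0, 678]) cube([847, 357, 27]);
translate([25, 0, 1017]) cube([847, 357, 27]);
translate([25, 0, 1356]) cube([847, 357, 27]);
translate([25, 0, 1695]) cube([847, 357, 27]);


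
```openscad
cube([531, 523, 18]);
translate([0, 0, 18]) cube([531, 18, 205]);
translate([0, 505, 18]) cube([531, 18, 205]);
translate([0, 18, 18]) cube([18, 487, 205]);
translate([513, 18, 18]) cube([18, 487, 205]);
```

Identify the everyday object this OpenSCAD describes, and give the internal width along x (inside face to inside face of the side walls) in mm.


An open box. The internal width is 495 mm.

A 531×523 base slab with four walls standing on it — an open box. The base is 531 mm wide and the walls are 18 mm thick, so the internal width is 531 − 2 × 18 = 495 mm.


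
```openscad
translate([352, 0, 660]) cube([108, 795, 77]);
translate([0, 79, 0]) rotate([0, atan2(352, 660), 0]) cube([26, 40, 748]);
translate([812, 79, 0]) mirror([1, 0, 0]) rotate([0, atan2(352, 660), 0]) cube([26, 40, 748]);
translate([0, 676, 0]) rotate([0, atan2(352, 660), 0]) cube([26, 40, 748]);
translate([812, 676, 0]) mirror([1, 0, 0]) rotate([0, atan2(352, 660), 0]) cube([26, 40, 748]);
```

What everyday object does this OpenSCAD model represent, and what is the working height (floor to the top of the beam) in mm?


A sawhorse. The overall height is 737 mm.

A beam across two mirrored pairs of raked legs — a sawhorse. The beam's underside is at z = 660 (matching the legs' vertical rise in atan2(352, 660)) and the beam is 77 mm tall, so its top is at 660 + 77 = 737 mm. The raked legs top out at the beam's underside, so that is the highest point.


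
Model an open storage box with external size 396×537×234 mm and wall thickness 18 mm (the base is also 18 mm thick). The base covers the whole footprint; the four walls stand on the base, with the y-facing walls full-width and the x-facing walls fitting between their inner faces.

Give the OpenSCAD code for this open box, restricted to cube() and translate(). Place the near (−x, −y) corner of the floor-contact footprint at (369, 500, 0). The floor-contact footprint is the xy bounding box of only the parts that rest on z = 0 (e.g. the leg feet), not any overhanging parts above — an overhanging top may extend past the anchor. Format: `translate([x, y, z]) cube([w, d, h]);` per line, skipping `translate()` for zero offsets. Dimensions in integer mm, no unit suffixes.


translate([369, 500, 0]) cube([396, 537, 18]);
translate([369, 500, 18]) cube([396, 18, 216]);
translate([369, 1019, 18]) cube([396, 18, 216]);
translate([369, 518, 18]) cube([18, 501, 216]);
translate([747, 518, 18]) cube([18, 501, 216]);


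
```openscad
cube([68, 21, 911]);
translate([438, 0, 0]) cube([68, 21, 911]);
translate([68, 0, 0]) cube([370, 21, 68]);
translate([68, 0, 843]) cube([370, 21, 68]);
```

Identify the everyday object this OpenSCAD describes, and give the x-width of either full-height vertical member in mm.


A picture frame. The border width is 68 mm.

Four thin pieces enclosing a rectangular opening — a picture frame. The two full-height stiles are 911 mm tall; the top rail sits at z = 843 and is 68 mm tall, so the border above the opening is 911 − 843 = 68 mm, matching the stile x-width.


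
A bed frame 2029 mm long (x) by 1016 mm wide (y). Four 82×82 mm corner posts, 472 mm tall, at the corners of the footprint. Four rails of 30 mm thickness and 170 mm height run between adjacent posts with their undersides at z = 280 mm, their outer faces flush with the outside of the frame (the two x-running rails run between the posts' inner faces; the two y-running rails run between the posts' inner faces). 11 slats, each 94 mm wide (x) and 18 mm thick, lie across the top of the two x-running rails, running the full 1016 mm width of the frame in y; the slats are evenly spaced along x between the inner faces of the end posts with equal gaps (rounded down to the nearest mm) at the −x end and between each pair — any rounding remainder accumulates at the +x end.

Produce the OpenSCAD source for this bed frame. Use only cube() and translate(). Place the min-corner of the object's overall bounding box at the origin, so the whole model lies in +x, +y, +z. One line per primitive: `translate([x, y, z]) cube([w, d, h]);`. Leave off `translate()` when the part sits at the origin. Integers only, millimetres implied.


cube([82, 82, 472]);
translate([0, 934, 0]) cube([82, 82, 472]);
translate([1947, 0, 0]) cube([82, 82, 472]);
translate([1947, 934, 0]) cube([82, 82, 472]);
translate([82, 0, 280]) cube([1865, 30, 170]);
translate([82, 986, 280]) cube([1865, 30, 170]);
translate([0, 82, 280]) cube([30, 852, 170]);
translate([1999, 82, 280]) cube([30, 852, 170]);
translate([151, 0, 450]) cube([94, 1016, 18]);
translate([314, 0, 450]) cube([94, 1016, 18]);
translate([477, 0, 450]) cube([94, 1016, 18]);
translate([640, 0, 450]) cube([94, 1016, 18]);
translate([803, 0, 450]) cube([94, 1016, 18]);
translate([966, 0, 450]) cube([94, 1016, 18]);
translate([1129, 0, 450]) cube([94, 1016, 18]);
translate([1292, 0, 450]) cube([94, 1016, 18]);
translate([1455, 0, 450]) cube([94, 1016, 18]);
translate([1618, 0, 450]) cube([94, 1016, 18]);
translate([1781, 0, 450]) cube([94, 1016, 18]);


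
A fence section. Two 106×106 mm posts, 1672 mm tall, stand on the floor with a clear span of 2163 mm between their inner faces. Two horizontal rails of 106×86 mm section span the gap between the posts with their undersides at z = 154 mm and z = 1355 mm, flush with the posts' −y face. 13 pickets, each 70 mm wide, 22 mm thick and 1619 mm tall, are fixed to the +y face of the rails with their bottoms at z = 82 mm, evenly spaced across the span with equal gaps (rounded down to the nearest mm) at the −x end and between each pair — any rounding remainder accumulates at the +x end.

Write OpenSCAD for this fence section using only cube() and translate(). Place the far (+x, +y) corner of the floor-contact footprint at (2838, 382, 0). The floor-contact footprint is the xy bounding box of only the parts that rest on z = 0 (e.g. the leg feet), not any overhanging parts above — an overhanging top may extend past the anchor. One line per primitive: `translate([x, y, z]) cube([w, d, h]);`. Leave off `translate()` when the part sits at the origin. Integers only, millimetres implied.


translate([463, 276, 0]) cube([106, 106, 1672]);
translate([2732, 276, 0]) cube([106, 106, 1672]);
translate([569, 276, 154]) cube([2163, 106, 86]);
translate([569, 276, 1355]) cube([2163, 106, 86]);
translate([658, 382, 82]) cube([70, 22, 1619]);
translate([817, 382, 82]) cube([70, 22, 1619]);
translate([976, 382, 82]) cube([70, 22, 1619]);
translate([1135, 382, 82]) cube([70, 22, 1619]);
translate([1294, 382, 82]) cube([70, 22, 1619]);
translate([1453, 382, 82]) cube([70, 22, 1619]);
translate([1612, 382, 82]) cube([70, 22, 1619]);
translate([1771, 382, 82]) cube([70, 22, 1619]);
translate([1930, 382, 82]) cube([70, 22, 1619]);
translate([2089, 382, 82]) cube([70, 22, 1619]);
translate([2248, 382, 82]) cube([70, 22, 1619]);
translate([2407, 382, 82]) cube([70, 22, 1619]);
translate([2566, 382, 82]) cube([70, 22, 1619]);


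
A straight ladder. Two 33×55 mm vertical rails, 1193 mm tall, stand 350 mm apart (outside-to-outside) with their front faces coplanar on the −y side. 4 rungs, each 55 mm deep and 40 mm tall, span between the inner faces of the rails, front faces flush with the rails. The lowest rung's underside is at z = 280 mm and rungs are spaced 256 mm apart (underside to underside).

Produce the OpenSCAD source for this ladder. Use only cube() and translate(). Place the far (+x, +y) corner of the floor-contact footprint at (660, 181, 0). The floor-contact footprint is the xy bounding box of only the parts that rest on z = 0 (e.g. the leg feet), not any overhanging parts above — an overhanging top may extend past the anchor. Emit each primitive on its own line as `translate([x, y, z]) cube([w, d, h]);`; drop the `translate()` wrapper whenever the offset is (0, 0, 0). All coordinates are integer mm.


translate([310, 126, 0]) cube([33, 55, 1193]);
translate([627, 126, 0]) cube([33, 55, 1193]);
translate([343, 126, 280]) cube([284, 55, 40]);
translate([343, 126, 536]) cube([284, 55, 40]);
translate([343, 126, 792]) cube([284, 55, 40]);
translate([343, 126, 1048]) cube([284, 55, 40]);


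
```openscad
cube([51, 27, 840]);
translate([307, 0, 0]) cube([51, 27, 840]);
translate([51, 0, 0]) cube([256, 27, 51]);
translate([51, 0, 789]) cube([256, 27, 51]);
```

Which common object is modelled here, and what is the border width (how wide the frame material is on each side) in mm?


A picture frame. The border width is 51 mm.

Four thin pieces enclosing a rectangular opening — a picture frame. The two full-height stiles are 840 mm tall; the top rail sits at z = 789 and is 51 mm tall, so the border above the opening is 840 − 789 = 51 mm, matching the stile x-width.


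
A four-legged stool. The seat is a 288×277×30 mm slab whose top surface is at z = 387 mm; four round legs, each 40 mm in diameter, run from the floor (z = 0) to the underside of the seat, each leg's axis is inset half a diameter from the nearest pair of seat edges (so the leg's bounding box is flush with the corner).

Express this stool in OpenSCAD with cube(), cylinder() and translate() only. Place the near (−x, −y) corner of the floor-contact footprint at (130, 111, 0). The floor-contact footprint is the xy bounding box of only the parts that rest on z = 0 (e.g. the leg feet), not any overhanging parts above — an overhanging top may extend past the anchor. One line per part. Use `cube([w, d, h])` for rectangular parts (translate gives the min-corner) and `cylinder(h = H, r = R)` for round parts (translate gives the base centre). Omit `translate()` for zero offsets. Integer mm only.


// leg_h = 387 - 30 = 357
translate([130, 111, 357]) cube([288, 277, 30]);
translate([150, 131, 0]) cylinder(h = 357, r = 20);
translate([398, 131, 0]) cylinder(h = 357, r = 20);
translate([150, 368, 0]) cylinder(h = 357, r = 20);
translate([398, 368, 0]) cylinder(h = 357, r = 20);


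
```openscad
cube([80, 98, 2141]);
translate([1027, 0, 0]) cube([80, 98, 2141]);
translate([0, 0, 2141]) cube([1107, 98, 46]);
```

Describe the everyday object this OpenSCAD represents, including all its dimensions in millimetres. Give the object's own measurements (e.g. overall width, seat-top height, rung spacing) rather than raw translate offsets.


A door frame. The clear opening is 947 mm wide and 2141 mm high. Two 80 mm wide jambs, 98 mm deep, stand either side of the opening from the floor to the top of the opening. A 46 mm thick head sits across the top of both jambs, spanning the full outside width of the frame.


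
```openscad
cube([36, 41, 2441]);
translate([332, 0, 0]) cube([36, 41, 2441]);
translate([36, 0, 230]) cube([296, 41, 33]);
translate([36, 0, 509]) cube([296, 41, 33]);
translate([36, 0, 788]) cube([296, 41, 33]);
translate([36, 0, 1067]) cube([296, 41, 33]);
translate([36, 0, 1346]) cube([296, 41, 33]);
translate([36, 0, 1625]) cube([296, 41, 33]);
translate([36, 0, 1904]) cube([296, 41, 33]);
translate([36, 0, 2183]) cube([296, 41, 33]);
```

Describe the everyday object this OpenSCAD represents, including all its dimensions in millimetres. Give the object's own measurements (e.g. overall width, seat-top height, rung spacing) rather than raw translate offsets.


A straight ladder. Two 36×41 mm vertical rails, 2441 mm tall, stand 368 mm apart (outside-to-outside) with their front faces coplanar on the −y side. 8 rungs, each 41 mm deep and 33 mm tall, span between the inner faces of the rails, front faces flush with the rails. The lowest rung's underside is at z = 230 mm and rungs are spaced 279 mm apart (underside to underside).


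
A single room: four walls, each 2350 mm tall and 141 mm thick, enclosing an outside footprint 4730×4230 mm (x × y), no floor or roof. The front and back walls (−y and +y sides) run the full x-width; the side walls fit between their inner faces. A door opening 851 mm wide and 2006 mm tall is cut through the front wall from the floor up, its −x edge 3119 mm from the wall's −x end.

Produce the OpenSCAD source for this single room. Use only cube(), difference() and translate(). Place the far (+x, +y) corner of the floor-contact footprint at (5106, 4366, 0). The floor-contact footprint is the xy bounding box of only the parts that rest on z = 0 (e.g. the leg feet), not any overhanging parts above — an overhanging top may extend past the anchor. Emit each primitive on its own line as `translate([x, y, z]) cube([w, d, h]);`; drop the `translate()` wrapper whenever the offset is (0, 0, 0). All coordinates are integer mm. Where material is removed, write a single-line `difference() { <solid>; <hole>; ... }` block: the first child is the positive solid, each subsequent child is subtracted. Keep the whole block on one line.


difference() { translate([376, 136, 0]) cube([4730, 141, 2350]); translate([3495, 136, 0]) cube([851, 141, 2006]); }
translate([376, 4225, 0]) cube([4730, 141, 2350]);
translate([376, 277, 0]) cube([141, 3948, 2350]);
translate([4965, 277, 0]) cube([141, 3948, 2350]);


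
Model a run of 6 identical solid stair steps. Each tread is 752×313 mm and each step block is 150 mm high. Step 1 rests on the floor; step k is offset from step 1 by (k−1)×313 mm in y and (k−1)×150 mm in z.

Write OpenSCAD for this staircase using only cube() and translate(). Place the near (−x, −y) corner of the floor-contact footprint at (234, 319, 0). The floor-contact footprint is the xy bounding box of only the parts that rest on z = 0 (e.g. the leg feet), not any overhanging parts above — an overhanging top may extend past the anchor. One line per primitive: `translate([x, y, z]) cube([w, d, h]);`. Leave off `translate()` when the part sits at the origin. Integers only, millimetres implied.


translate([234, 319, 0]) cube([752, 313, 150]);
translate([234, 632, 150]) cube([752, 313, 150]);
translate([234, 945, 300]) cube([752, 313, 150]);
translate([234, 1258, 450]) cube([752, 313, 150]);
translate([234, 1571, 600]) cube([752, 313, 150]);
translate([234, 1884, 750]) cube([752, 313, 150]);


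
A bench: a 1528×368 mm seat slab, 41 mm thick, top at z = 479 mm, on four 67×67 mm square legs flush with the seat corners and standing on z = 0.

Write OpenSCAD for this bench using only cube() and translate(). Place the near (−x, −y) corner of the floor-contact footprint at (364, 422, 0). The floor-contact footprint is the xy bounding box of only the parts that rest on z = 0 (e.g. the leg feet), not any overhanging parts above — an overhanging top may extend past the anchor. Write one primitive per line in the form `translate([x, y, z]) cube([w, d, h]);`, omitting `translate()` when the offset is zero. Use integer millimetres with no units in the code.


translate([364, 422, 438]) cube([1528, 368, 41]);
translate([364, 422, 0]) cube([67, 67, 438]);
translate([364, 723, 0]) cube([67, 67, 438]);
translate([1825, 422, 0]) cube([67, 67, 438]);
translate([1825, 723, 0]) cube([67, 67, 438]);


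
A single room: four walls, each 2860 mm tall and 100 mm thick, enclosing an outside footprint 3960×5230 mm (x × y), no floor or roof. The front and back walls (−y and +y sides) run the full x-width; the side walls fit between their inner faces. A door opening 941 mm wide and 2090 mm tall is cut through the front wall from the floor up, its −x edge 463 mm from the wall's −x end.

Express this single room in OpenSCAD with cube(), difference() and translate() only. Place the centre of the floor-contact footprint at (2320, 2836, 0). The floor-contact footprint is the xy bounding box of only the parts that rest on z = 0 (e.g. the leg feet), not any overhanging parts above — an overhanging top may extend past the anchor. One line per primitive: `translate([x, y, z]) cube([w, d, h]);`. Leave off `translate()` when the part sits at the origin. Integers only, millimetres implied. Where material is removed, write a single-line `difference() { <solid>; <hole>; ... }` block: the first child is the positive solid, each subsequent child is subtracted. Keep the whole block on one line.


difference() { translate([340, 221, 0]) cube([3960, 100, 2860]); translate([803, 221, 0]) cube([941, 100, 2090]); }
translate([340, 5351, 0]) cube([3960, 100, 2860]);
translate([340, 321, 0]) cube([100, 5030, 2860]);
translate([4200, 321, 0]) cube([100, 5030, 2860]);


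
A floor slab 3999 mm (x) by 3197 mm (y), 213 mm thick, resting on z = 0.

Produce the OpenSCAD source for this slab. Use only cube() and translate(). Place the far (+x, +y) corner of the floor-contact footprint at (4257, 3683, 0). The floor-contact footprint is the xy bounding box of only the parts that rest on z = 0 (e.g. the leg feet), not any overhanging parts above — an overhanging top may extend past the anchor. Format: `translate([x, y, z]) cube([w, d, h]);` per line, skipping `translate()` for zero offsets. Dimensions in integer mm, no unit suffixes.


translate([258, 486, 0]) cube([3999, 3197, 213]);


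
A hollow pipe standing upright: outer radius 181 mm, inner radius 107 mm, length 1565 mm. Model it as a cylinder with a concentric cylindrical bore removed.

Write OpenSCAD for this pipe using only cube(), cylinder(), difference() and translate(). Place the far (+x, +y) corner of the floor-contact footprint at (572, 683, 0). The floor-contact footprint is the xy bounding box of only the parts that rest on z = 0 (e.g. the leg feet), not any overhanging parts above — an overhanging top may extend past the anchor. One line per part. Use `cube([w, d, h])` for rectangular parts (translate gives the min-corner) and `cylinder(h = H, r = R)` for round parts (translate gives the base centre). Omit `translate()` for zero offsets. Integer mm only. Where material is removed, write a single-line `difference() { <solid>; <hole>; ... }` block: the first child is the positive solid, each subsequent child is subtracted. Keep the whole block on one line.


difference() { translate([391, 502, 0]) cylinder(h = 1565, r = 181); translate([391, 502, 0]) cylinder(h = 1565, r = 107); }


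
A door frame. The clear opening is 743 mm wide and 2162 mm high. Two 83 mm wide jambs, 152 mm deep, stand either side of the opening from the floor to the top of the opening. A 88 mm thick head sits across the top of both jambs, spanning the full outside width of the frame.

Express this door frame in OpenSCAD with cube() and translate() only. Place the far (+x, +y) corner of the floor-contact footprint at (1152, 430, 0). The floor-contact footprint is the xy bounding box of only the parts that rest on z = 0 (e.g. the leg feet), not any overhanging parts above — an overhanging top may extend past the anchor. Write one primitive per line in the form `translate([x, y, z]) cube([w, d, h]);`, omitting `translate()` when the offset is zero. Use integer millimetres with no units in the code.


translate([243, 278, 0]) cube([83, 152, 2162]);
translate([1069, 278, 0]) cube([83, 152, 2162]);
translate([243, 278, 2162]) cube([909, 152, 88]);


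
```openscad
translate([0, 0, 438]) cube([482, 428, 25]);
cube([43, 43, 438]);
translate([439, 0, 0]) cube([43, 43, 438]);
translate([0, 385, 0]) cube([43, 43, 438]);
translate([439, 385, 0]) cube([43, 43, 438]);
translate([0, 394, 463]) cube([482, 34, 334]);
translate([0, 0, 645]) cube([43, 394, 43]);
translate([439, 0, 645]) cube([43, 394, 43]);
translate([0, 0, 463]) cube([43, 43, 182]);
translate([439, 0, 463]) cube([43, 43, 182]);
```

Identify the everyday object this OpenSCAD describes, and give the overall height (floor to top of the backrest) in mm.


A chair. The overall height is 797 mm.

A slab on four corner posts with a tall panel at the back — a chair. The seat slab sits at z = 438 with thickness 25, and the 334 mm backrest starts at the seat top, so the overall height is 438 + 25 + 334 = 797 mm.


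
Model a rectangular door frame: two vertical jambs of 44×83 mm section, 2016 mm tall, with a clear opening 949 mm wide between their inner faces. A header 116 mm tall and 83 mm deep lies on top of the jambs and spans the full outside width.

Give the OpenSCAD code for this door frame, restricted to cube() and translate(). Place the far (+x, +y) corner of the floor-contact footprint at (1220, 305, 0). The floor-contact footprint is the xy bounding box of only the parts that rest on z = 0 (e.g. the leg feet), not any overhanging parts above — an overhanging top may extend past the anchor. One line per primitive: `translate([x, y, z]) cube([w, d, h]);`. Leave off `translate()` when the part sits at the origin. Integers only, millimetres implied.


translate([183, 222, 0]) cube([44, 83, 2016]);
translate([1176, 222, 0]) cube([44, 83, 2016]);
translate([183, 222, 2016]) cube([1037, 83, 116]);


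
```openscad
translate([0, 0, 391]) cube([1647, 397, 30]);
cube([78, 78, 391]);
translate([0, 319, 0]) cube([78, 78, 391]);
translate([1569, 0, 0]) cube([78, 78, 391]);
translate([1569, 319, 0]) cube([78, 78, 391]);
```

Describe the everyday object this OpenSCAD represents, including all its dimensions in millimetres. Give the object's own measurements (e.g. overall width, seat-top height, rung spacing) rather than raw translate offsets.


A bench: a 1647×397 mm seat slab, 30 mm thick, top at z = 421 mm, on four 78×78 mm square legs flush with the seat corners and standing on z = 0.


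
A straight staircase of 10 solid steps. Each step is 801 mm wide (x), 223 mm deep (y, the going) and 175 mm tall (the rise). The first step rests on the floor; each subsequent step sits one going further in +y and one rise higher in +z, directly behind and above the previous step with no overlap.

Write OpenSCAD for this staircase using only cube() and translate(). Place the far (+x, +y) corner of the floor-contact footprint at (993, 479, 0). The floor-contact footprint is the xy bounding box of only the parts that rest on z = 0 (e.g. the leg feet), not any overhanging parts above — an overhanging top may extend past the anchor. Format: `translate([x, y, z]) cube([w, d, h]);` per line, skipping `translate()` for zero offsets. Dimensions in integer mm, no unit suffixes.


translate([192, 256, 0]) cube([801, 223, 175]);
translate([192, 479, 175]) cube([801, 223, 175]);
translate([192, 702, 350]) cube([801, 223, 175]);
translate([192, 925, 525]) cube([801, 223, 175]);
translate([192, 1148, 700]) cube([801, 223, 175]);
translate([192, 1371, 875]) cube([801, 223, 175]);
translate([192, 1594, 1050]) cube([801, 223, 175]);
translate([192, 1817, 1225]) cube([801, 223, 175]);
translate([192, 2040, 1400]) cube([801, 223, 175]);
translate([192, 2263, 1575]) cube([801, 223, 175]);


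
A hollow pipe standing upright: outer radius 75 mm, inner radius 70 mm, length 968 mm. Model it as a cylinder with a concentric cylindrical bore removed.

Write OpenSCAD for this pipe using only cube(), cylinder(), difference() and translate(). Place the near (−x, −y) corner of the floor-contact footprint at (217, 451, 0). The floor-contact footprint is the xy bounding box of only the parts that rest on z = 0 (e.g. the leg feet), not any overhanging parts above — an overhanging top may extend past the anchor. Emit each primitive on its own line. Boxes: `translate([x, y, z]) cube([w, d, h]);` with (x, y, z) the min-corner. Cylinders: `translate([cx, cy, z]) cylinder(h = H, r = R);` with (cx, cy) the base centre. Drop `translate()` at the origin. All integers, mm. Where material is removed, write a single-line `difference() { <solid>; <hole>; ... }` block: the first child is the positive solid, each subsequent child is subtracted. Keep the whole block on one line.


difference() { translate([292, 526, 0]) cylinder(h = 968, r = 75); translate([292, 526, 0]) cylinder(h = 968, r = 70); }


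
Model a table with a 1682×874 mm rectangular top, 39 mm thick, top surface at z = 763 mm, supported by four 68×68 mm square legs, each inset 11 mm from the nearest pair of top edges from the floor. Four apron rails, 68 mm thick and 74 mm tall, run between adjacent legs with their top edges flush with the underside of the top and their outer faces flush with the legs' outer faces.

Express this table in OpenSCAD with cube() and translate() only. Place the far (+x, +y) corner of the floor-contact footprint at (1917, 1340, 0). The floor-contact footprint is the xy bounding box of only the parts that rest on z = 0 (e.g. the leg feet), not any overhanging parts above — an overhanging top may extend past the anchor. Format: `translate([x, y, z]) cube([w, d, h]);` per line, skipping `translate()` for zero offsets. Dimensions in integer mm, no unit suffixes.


translate([246, 477, 724]) cube([1682, 874, 39]);
translate([257, 488, 0]) cube([68, 68, 724]);
translate([1849, 488, 0]) cube([68, 68, 724]);
translate([257, 1272, 0]) cube([68, 68, 724]);
translate([1849, 1272, 0]) cube([68, 68, 724]);
translate([325, 488, 650]) cube([1524, 68, 74]);
translate([325, 1272, 650]) cube([1524, 68, 74]);
translate([257, 556, 650]) cube([68, 716, 74]);
translate([1849, 556, 650]) cube([68, 716, 74]);


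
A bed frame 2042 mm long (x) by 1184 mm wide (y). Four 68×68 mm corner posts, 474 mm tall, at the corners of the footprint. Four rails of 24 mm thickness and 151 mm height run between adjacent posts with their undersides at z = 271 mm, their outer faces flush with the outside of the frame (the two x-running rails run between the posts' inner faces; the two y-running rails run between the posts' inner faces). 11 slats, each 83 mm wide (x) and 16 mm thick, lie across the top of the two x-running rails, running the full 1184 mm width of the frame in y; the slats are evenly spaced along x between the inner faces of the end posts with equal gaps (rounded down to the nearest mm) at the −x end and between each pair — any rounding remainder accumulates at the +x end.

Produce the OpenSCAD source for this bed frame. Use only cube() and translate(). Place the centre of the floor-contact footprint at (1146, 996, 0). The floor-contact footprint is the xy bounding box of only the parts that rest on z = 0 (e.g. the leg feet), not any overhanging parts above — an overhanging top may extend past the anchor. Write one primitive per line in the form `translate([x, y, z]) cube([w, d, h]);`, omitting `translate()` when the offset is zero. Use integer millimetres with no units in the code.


translate([125, 404, 0]) cube([68, 68, 474]);
translate([125, 1520, 0]) cube([68, 68, 474]);
translate([2099, 404, 0]) cube([68, 68, 474]);
translate([2099, 1520, 0]) cube([68, 68, 474]);
translate([193, 404, 271]) cube([1906, 24, 151]);
translate([193, 1564, 271]) cube([1906, 24, 151]);
translate([125, 472, 271]) cube([24, 1048, 151]);
translate([2143, 472, 271]) cube([24, 1048, 151]);
translate([275, 404, 422]) cube([83, 1184, 16]);
translate([440, 404, 422]) cube([83, 1184, 16]);
translate([605, 404, 422]) cube([83, 1184, 16]);
translate([770, 404, 422]) cube([83, 1184, 16]);
translate([935, 404, 422]) cube([83, 1184, 16]);
translate([1100, 404, 422]) cube([83, 1184, 16]);
translate([1265, 404, 422]) cube([83, 1184, 16]);
translate([1430, 404, 422]) cube([83, 1184, 16]);
translate([1595, 404, 422]) cube([83, 1184, 16]);
translate([1760, 404, 422]) cube([83, 1184, 16]);
translate([1925, 404, 422]) cube([83, 1184, 16]);


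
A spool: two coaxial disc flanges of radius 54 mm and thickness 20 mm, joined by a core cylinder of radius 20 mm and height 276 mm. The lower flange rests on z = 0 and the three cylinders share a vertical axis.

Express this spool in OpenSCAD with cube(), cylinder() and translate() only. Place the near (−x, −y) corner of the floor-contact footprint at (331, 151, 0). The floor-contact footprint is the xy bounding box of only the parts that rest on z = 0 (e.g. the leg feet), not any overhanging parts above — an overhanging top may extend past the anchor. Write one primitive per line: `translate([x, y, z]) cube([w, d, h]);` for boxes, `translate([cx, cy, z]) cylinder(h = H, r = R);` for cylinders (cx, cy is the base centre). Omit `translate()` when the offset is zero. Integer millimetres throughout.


translate([385, 205, 0]) cylinder(h = 20, r = 54);
translate([385, 205, 20]) cylinder(h = 276, r = 20);
translate([385, 205, 296]) cylinder(h = 20, r = 54);


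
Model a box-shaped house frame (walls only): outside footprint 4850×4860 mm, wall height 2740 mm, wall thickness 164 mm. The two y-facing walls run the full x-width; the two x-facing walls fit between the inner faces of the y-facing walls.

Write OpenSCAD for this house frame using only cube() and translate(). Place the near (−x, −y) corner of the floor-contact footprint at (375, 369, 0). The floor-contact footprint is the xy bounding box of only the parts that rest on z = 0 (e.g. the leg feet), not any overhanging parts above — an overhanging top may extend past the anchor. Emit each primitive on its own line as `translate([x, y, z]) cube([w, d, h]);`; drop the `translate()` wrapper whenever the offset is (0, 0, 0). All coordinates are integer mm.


translate([375, 369, 0]) cube([4850, 164, 2740]);
translate([375, 5065, 0]) cube([4850, 164, 2740]);
translate([375, 533, 0]) cube([164, 4532, 2740]);
translate([5061, 533, 0]) cube([164, 4532, 2740]);


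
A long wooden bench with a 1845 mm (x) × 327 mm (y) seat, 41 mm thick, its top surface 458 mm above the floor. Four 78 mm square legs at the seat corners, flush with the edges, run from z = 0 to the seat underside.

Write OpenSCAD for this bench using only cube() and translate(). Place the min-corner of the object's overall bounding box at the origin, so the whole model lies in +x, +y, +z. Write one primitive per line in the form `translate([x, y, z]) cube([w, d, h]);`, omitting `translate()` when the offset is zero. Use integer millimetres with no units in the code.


translate([0, 0, 417]) cube([1845, 327, 41]);
cube([78, 78, 417]);
translate([0, 249, 0]) cube([78, 78, 417]);
translate([1767, 0, 0]) cube([78, 78, 417]);
translate([1767, 249, 0]) cube([78, 78, 417]);


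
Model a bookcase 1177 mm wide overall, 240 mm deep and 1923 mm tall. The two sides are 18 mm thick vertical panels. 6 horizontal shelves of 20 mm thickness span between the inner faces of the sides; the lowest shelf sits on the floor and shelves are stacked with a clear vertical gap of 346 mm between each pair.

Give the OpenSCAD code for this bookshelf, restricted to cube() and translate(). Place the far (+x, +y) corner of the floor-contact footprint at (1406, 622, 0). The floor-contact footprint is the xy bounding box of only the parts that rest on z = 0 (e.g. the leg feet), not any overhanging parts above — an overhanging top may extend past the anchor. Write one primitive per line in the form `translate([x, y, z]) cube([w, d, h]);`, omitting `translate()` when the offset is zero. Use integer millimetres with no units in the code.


translate([229, 382, 0]) cube([18, 240, 1923]);
translate([1388, 382, 0]) cube([18, 240, 1923]);
translate([247, 382, 0]) cube([1141, 240, 20]);
translate([247, 382, 366]) cube([1141, 240, 20]);
translate([247, 382, 732]) cube([1141, 240, 20]);
translate([247, 382, 1098]) cube([1141, 240, 20]);
translate([247, 382, 1464]) cube([1141, 240, 20]);
translate([247, 382, 1830]) cube([1141, 240, 20]);


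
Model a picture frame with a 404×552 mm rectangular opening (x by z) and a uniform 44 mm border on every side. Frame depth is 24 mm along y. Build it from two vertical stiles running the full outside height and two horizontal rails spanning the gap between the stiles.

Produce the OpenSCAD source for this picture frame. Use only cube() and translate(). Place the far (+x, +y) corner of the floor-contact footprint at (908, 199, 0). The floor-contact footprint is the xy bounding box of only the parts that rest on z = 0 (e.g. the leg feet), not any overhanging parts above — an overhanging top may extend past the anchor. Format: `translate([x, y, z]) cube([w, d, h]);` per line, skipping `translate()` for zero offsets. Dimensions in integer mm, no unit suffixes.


translate([416, 175, 0]) cube([44, 24, 640]);
translate([864, 175, 0]) cube([44, 24, 640]);
translate([460, 175, 0]) cube([404, 24, 44]);
translate([460, 175, 596]) cube([404, 24, 44]);


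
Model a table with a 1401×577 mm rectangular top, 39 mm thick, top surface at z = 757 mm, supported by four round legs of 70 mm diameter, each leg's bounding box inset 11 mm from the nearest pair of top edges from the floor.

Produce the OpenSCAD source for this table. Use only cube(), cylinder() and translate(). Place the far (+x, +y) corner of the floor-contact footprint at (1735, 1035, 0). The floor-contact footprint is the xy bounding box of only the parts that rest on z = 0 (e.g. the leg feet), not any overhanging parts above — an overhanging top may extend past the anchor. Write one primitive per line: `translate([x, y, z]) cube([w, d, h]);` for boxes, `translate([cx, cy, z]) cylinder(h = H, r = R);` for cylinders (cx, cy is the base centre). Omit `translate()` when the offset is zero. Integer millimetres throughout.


translate([345, 469, 718]) cube([1401, 577, 39]);
translate([391, 515, 0]) cylinder(h = 718, r = 35);
translate([1700, 515, 0]) cylinder(h = 718, r = 35);
translate([391, 1000, 0]) cylinder(h = 718, r = 35);
translate([1700, 1000, 0]) cylinder(h = 718, r = 35);


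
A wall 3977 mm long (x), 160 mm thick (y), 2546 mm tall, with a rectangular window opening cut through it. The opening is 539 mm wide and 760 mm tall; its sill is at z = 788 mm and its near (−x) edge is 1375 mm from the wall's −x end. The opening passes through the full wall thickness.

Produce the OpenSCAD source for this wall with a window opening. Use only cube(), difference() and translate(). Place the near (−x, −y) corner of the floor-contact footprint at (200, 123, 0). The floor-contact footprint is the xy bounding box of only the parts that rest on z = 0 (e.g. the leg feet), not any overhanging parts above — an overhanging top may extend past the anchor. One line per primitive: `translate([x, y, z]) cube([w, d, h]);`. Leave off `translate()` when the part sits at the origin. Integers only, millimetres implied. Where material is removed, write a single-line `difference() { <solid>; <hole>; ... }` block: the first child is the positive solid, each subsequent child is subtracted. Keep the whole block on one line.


difference() { translate([200, 123, 0]) cube([3977, 160, 2546]); translate([1575, 123, 788]) cube([539, 160, 760]); }
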